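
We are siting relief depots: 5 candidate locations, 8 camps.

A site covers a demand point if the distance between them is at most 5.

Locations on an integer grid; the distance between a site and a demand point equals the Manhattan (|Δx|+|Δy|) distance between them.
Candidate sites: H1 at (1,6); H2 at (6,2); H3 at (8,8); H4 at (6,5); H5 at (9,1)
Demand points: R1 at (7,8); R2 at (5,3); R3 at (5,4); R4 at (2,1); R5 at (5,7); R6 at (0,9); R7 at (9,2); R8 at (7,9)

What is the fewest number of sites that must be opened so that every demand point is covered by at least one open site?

3

Coverage sets (demand points within 5 of each site):
  H1: {R5, R6}
  H2: {R2, R3, R4, R7}
  H3: {R1, R5, R8}
  H4: {R1, R2, R3, R5, R8}
  H5: {R7}
No 2 sites suffice: every size-2 union leaves at least one demand point uncovered.
But {H1, H2, H3} covers everything, so the minimum is 3.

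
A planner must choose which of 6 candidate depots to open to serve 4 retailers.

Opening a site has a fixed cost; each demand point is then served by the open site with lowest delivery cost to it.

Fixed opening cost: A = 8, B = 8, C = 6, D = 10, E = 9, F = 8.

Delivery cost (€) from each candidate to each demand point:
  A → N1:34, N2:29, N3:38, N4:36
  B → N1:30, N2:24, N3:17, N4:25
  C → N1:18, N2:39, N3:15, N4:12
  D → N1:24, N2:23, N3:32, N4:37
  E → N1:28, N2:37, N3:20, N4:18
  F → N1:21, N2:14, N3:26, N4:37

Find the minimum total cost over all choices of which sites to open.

73

Open {C, F}: assign each demand point to its cheapest open site.
  N1→C 18, N2→F 14, N3→C 15, N4→C 12
  delivery cost 59, fixed 14 → total 73.
Compare {A, C, F}: delivery cost 59 + fixed 22 = 81.
Compare {B, C, F}: delivery cost 59 + fixed 22 = 81.
Compare {C, E, F}: delivery cost 59 + fixed 23 = 82.
All other subsets cost ≥ 81. Minimum total cost: 73.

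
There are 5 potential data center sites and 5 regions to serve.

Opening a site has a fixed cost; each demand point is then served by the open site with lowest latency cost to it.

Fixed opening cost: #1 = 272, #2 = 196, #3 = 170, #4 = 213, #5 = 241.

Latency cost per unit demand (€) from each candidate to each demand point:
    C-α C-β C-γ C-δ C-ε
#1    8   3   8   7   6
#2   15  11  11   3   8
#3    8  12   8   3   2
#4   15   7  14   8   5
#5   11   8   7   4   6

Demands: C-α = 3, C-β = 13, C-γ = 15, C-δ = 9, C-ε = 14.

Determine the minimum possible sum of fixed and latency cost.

Open {#3}: assign each demand point to its cheapest open site.
  C-α→#3 3×8=24, C-β→#3 13×12=156, C-γ→#3 15×8=120, C-δ→#3 9×3=27, C-ε→#3 14×2=28
  latency cost 355, fixed 170 → total 525.
Compare {#1}: latency cost 330 + fixed 272 = 602.
Compare {#5}: latency cost 362 + fixed 241 = 603.
Compare {#3, #4}: latency cost 290 + fixed 383 = 673.
All other subsets cost ≥ 602. Minimum total cost: 525.

525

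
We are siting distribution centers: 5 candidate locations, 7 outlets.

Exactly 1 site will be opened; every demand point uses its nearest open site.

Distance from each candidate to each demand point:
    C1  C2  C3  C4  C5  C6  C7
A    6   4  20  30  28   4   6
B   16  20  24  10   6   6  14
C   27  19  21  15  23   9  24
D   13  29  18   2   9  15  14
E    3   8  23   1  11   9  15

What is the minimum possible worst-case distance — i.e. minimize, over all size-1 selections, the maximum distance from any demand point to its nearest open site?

Open {E}.
  Farthest demand point is C3 at distance 23 (to E); all others are ≤ 23.
With {B} the worst case is 24.
With {C} the worst case is 27.
No size-1 selection achieves below 23.

23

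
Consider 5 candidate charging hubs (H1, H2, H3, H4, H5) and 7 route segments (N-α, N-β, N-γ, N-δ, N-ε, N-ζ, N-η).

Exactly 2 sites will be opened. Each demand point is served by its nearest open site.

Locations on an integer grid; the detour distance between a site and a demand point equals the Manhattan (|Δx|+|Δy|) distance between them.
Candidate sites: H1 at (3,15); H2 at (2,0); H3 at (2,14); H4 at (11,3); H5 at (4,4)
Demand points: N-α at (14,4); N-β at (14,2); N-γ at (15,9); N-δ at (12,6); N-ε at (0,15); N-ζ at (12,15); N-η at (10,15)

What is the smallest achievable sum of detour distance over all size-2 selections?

Open {H1, H4}.
  N-α→H4 4, N-β→H4 4, N-γ→H4 10, N-δ→H4 4, N-ε→H1 3, N-ζ→H1 9, N-η→H1 7  ⇒ total 41.
Compare {H3, H4}: total 45.
Compare {H4, H5}: total 63.
No size-2 selection does better; minimum is 41.

41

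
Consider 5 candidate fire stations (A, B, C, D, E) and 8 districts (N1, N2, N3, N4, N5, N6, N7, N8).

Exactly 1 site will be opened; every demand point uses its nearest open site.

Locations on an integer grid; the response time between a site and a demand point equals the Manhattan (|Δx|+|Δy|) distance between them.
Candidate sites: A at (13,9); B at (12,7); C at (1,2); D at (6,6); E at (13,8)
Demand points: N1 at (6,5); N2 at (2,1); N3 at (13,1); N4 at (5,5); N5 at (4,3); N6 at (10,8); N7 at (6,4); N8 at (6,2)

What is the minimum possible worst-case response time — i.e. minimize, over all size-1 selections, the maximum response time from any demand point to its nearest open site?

Open {D}.
  Farthest demand point is N3 at response time 12 (to D); all others are ≤ 12.
With {C} the worst case is 15.
With {B} the worst case is 16.
No size-1 selection achieves below 12.

12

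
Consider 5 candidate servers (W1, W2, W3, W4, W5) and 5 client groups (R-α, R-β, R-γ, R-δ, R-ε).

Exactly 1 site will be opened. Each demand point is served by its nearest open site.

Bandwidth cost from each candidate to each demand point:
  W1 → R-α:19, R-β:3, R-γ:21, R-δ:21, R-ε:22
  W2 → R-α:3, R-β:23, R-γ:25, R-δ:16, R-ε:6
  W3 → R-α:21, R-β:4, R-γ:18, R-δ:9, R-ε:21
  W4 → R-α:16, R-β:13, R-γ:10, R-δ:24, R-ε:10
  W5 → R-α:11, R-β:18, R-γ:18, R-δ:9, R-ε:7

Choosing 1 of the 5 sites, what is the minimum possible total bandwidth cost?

63

Open {W5}.
  R-α→W5 11, R-β→W5 18, R-γ→W5 18, R-δ→W5 9, R-ε→W5 7  ⇒ total 63.
Compare {W2}: total 73.
Compare {W3}: total 73.
No size-1 selection does better; minimum is 63.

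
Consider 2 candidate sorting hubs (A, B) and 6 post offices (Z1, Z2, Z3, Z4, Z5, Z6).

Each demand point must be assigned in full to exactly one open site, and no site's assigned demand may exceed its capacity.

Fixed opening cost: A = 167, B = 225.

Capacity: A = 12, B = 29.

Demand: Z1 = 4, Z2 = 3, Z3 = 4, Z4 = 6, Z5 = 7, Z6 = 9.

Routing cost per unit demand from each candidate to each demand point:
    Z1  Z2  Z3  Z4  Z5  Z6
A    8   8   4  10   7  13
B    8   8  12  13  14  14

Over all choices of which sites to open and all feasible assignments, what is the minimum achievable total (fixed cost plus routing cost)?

Open {A, B}; cheapest assignment that respects the capacities:
  A (cap 12, load 11): Z3, Z5 — cost 4×4 + 7×7 = 65
  B (cap 29, load 22): Z1, Z2, Z4, Z6 — cost 4×8 + 3×8 + 6×13 + 9×14 = 260
  Shipping 325, fixed 392 → total 717.
  Any other capacity-feasible assignment to {A, B} ships for at least 325.
Total demand is 33 and no other set of sites has combined capacity ≥ 33, so {A, B} is the only feasible choice of open sites. Minimum: 717.

717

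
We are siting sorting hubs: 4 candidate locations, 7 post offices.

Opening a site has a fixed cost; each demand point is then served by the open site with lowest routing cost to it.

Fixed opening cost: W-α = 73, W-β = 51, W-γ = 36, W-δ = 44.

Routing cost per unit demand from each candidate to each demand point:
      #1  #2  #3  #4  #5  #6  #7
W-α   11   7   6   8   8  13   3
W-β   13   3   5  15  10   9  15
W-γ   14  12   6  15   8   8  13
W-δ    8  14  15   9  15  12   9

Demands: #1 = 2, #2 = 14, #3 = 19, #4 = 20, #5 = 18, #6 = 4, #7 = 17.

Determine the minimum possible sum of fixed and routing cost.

Open {W-α, W-β}: assign each demand point to its cheapest open site.
  #1→W-α 2×11=22, #2→W-β 14×3=42, #3→W-β 19×5=95, #4→W-α 20×8=160, #5→W-α 18×8=144, #6→W-β 4×9=36, #7→W-α 17×3=51
  routing cost 550, fixed 124 → total 674.
Compare {W-α, W-β, W-γ}: routing cost 546 + fixed 160 = 706.
Compare {W-α, W-β, W-δ}: routing cost 544 + fixed 168 = 712.
Compare {W-α}: routing cost 641 + fixed 73 = 714.
All other subsets cost ≥ 706. Minimum total cost: 674.

674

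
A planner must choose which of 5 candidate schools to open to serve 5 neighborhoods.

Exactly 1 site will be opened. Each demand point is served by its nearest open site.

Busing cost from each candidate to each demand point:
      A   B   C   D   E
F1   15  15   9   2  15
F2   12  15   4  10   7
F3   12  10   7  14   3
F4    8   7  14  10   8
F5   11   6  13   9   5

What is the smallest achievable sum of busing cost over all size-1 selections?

Open {F5}.
  A→F5 11, B→F5 6, C→F5 13, D→F5 9, E→F5 5  ⇒ total 44.
Compare {F3}: total 46.
Compare {F4}: total 47.
No size-1 selection does better; minimum is 44.

44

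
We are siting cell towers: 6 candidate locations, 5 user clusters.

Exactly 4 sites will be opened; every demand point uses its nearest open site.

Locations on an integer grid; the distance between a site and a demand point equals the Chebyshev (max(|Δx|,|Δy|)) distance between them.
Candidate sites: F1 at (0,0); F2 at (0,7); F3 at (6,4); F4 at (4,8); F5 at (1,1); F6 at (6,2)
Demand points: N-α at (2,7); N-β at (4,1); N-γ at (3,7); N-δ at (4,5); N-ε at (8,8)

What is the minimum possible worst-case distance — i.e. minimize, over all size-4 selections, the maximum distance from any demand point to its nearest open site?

Open {F1, F2, F3, F4}.
  Farthest demand point is N-ε at distance 4 (to F3); all others are ≤ 4.
With {F1, F2, F3, F5} the worst case is 4.
With {F1, F2, F3, F6} the worst case is 4.
No size-4 selection achieves below 4.

4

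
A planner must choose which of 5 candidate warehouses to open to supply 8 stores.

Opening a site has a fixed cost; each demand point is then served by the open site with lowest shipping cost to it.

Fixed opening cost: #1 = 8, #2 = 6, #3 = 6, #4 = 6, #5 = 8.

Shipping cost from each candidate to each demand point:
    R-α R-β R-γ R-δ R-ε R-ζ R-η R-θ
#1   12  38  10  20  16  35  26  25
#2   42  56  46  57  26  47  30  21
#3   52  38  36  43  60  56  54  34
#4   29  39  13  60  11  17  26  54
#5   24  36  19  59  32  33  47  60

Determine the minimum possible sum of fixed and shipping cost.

173

Open {#1, #4}: assign each demand point to its cheapest open site.
  R-α→#1 12, R-β→#1 38, R-γ→#1 10, R-δ→#1 20, R-ε→#4 11, R-ζ→#4 17, R-η→#1 26, R-θ→#1 25
  shipping cost 159, fixed 14 → total 173.
Compare {#1, #2, #4}: shipping cost 155 + fixed 20 = 175.
Compare {#1, #3, #4}: shipping cost 159 + fixed 20 = 179.
Compare {#1, #4, #5}: shipping cost 157 + fixed 22 = 179.
All other subsets cost ≥ 175. Minimum total cost: 173.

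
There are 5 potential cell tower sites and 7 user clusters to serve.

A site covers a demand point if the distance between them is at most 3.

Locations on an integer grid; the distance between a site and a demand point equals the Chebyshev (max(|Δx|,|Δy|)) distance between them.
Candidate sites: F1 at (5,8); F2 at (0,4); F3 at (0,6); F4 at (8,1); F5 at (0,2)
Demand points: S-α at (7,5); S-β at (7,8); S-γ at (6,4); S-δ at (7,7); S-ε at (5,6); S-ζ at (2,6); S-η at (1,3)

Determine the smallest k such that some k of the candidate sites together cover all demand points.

Coverage sets (demand points within 3 of each site):
  F1: {S-α, S-β, S-δ, S-ε, S-ζ}
  F2: {S-ζ, S-η}
  F3: {S-ζ, S-η}
  F4: {S-γ}
  F5: {S-η}
No 2 sites suffice: every size-2 union leaves at least one demand point uncovered.
But {F1, F2, F4} covers everything, so the minimum is 3.

3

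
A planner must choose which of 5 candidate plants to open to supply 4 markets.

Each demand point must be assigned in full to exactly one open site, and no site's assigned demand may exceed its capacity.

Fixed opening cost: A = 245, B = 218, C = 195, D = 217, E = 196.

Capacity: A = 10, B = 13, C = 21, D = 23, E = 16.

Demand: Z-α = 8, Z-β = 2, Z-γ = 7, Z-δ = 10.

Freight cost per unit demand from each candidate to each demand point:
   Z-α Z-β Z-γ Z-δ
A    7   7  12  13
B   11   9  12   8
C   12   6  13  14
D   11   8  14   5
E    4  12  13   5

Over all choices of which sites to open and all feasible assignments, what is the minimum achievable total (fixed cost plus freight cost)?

602

Open {D, E}; cheapest assignment that respects the capacities:
  D (cap 23, load 12): Z-β, Z-δ — cost 2×8 + 10×5 = 66
  E (cap 16, load 15): Z-α, Z-γ — cost 8×4 + 7×13 = 123
  Shipping 189, fixed 413 → total 602.
  Any other capacity-feasible assignment to {D, E} ships for at least 189.
Compare {B, E}: its best feasible assignment gives total 635.
Compare {C, E}: its best feasible assignment gives total 640.
Every other set of open sites that can feasibly serve all demand totals ≥ 635 even under its best assignment. Minimum: 602.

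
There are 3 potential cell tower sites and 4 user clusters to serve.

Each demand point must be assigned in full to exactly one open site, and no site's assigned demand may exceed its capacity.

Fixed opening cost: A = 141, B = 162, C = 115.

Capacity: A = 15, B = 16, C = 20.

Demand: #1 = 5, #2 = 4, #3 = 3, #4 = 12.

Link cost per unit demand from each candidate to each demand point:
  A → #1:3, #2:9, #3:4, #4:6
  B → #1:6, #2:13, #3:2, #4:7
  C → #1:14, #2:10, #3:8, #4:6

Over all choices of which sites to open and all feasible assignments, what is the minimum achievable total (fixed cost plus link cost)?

Open {A, C}; cheapest assignment that respects the capacities:
  A (cap 15, load 12): #1, #2, #3 — cost 5×3 + 4×9 + 3×4 = 63
  C (cap 20, load 12): #4 — cost 12×6 = 72
  Shipping 135, fixed 256 → total 391.
  Any other capacity-feasible assignment to {A, C} ships for at least 135.
Compare {B, C}: its best feasible assignment gives total 425.
Compare {A, B}: its best feasible assignment gives total 444.
Every other set of open sites that can feasibly serve all demand totals ≥ 425 even under its best assignment. Minimum: 391.

391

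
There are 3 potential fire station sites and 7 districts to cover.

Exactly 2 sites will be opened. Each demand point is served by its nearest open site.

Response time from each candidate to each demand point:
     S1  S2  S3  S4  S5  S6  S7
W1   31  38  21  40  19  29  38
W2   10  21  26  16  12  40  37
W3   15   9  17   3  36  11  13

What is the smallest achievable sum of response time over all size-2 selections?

Open {W2, W3}.
  S1→W2 10, S2→W3 9, S3→W3 17, S4→W3 3, S5→W2 12, S6→W3 11, S7→W3 13  ⇒ total 75.
Compare {W1, W3}: total 87.
Compare {W1, W2}: total 146.

75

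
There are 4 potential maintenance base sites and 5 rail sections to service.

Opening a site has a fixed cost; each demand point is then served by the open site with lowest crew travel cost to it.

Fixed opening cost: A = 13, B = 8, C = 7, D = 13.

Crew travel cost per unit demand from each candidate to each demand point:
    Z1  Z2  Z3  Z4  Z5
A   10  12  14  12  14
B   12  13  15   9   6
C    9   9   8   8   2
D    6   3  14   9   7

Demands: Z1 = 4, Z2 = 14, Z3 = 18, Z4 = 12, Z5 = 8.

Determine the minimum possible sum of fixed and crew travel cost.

Open {C, D}: assign each demand point to its cheapest open site.
  Z1→D 4×6=24, Z2→D 14×3=42, Z3→C 18×8=144, Z4→C 12×8=96, Z5→C 8×2=16
  crew travel cost 322, fixed 20 → total 342.
Compare {B, C, D}: crew travel cost 322 + fixed 28 = 350.
Compare {A, C, D}: crew travel cost 322 + fixed 33 = 355.
Compare {A, B, C, D}: crew travel cost 322 + fixed 41 = 363.
All other subsets cost ≥ 350. Minimum total cost: 342.

342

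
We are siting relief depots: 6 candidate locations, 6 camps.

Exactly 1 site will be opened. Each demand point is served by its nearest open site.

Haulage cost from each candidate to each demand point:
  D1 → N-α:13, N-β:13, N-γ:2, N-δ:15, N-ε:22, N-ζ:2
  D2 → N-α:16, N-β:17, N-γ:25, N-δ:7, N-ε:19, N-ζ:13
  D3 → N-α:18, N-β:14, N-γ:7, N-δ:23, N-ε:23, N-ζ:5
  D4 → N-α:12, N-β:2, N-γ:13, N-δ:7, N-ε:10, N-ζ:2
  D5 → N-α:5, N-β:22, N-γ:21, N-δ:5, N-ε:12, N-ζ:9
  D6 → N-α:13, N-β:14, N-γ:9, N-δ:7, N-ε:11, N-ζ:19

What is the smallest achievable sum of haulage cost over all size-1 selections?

46

Open {D4}.
  N-α→D4 12, N-β→D4 2, N-γ→D4 13, N-δ→D4 7, N-ε→D4 10, N-ζ→D4 2  ⇒ total 46.
Compare {D1}: total 67.
Compare {D6}: total 73.
No size-1 selection does better; minimum is 46.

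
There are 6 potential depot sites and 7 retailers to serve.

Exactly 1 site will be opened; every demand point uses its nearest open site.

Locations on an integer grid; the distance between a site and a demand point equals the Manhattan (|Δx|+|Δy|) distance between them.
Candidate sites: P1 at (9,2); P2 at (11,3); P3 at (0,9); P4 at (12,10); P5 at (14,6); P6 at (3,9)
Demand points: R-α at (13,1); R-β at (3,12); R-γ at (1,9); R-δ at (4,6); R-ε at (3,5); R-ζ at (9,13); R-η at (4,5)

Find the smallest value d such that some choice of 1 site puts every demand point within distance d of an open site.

14

Open {P4}.
  Farthest demand point is R-ε at distance 14 (to P4); all others are ≤ 14.
With {P1} the worst case is 16.
With {P2} the worst case is 17.
No size-1 selection achieves below 14.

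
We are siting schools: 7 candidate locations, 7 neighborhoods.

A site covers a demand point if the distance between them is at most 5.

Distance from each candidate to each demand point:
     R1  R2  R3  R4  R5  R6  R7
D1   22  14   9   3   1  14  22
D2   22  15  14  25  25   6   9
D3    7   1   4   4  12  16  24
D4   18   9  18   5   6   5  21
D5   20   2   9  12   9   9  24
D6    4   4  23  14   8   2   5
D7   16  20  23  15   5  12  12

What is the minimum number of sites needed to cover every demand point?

Coverage sets (demand points within 5 of each site):
  D1: {R4, R5}
  D2: {}
  D3: {R2, R3, R4}
  D4: {R4, R6}
  D5: {R2}
  D6: {R1, R2, R6, R7}
  D7: {R5}
No 2 sites suffice: every size-2 union leaves at least one demand point uncovered.
But {D1, D3, D6} covers everything, so the minimum is 3.

3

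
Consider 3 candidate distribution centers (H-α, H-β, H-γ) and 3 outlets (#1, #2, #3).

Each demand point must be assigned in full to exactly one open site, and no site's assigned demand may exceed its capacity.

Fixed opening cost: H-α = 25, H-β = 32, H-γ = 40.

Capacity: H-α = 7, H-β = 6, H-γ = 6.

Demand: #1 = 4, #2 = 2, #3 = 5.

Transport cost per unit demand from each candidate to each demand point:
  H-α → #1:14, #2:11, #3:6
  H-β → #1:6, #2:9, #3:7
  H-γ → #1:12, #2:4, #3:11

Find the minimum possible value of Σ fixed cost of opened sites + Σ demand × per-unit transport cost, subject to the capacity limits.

129

Open {H-α, H-β}; cheapest assignment that respects the capacities:
  H-α (cap 7, load 5): #3 — cost 5×6 = 30
  H-β (cap 6, load 6): #1, #2 — cost 4×6 + 2×9 = 42
  Shipping 72, fixed 57 → total 129.
  Any other capacity-feasible assignment to {H-α, H-β} ships for at least 72.
Compare {H-α, H-γ}: its best feasible assignment gives total 151.
Compare {H-α, H-β, H-γ}: its best feasible assignment gives total 159.
Every other set of open sites that can feasibly serve all demand totals ≥ 151 even under its best assignment. Minimum: 129.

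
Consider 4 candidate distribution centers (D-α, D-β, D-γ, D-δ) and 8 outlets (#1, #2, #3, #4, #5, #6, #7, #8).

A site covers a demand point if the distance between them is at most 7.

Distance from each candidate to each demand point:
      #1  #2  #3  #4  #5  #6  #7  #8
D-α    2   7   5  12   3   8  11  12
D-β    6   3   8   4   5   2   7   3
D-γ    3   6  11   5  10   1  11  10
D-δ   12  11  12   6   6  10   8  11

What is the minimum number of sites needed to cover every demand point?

2

Coverage sets (demand points within 7 of each site):
  D-α: {#1, #2, #3, #5}
  D-β: {#1, #2, #4, #5, #6, #7, #8}
  D-γ: {#1, #2, #4, #6}
  D-δ: {#4, #5}
No single site covers all 8 demand points.
But {D-α, D-β} covers everything, so the minimum is 2.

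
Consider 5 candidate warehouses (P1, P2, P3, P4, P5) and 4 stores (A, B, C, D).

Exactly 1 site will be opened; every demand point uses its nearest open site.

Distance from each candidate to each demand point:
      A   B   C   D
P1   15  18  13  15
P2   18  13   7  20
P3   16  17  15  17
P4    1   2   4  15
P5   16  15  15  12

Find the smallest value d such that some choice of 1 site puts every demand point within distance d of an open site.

15

Open {P4}.
  Farthest demand point is D at distance 15 (to P4); all others are ≤ 15.
With {P5} the worst case is 16.
With {P3} the worst case is 17.
No size-1 selection achieves below 15.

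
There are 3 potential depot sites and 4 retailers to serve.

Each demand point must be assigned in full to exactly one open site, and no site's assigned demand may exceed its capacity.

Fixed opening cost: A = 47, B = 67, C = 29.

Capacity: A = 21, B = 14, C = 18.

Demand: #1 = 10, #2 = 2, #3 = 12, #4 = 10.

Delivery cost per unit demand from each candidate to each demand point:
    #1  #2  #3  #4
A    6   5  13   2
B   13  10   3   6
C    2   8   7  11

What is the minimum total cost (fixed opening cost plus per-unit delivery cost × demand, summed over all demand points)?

229

Open {A, B, C}; cheapest assignment that respects the capacities:
  A (cap 21, load 12): #2, #4 — cost 2×5 + 10×2 = 30
  B (cap 14, load 12): #3 — cost 12×3 = 36
  C (cap 18, load 10): #1 — cost 10×2 = 20
  Shipping 86, fixed 143 → total 229.
  Any other capacity-feasible assignment to {A, B, C} ships for at least 86.
Compare {A, B}: its best feasible assignment gives total 250.
Compare {A, C}: its best feasible assignment gives total 256.
Every other set of open sites that can feasibly serve all demand totals ≥ 250 even under its best assignment. Minimum: 229.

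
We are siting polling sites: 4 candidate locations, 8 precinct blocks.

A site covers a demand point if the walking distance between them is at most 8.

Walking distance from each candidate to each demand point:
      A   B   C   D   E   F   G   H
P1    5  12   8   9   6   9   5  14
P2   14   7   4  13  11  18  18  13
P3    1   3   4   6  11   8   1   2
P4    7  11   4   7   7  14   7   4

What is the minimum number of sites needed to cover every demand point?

2

Coverage sets (demand points within 8 of each site):
  P1: {A, C, E, G}
  P2: {B, C}
  P3: {A, B, C, D, F, G, H}
  P4: {A, C, D, E, G, H}
No single site covers all 8 demand points.
But {P1, P3} covers everything, so the minimum is 2.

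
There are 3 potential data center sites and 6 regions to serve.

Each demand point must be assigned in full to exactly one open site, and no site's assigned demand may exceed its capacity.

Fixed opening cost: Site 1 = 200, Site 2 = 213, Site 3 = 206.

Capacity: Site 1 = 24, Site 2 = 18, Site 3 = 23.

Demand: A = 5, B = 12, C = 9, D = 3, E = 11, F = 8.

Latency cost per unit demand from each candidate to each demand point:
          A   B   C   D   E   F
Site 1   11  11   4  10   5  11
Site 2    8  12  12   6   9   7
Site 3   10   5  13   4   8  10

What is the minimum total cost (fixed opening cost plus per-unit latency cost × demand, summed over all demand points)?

Open {Site 1, Site 2, Site 3}; cheapest assignment that respects the capacities:
  Site 1 (cap 24, load 20): C, E — cost 9×4 + 11×5 = 91
  Site 2 (cap 18, load 13): A, F — cost 5×8 + 8×7 = 96
  Site 3 (cap 23, load 15): B, D — cost 12×5 + 3×4 = 72
  Shipping 259, fixed 619 → total 878.
  Any other capacity-feasible assignment to {Site 1, Site 2, Site 3} ships for at least 259.
Total demand is 48 and no other set of sites has combined capacity ≥ 48, so {Site 1, Site 2, Site 3} is the only feasible choice of open sites. Minimum: 878.

878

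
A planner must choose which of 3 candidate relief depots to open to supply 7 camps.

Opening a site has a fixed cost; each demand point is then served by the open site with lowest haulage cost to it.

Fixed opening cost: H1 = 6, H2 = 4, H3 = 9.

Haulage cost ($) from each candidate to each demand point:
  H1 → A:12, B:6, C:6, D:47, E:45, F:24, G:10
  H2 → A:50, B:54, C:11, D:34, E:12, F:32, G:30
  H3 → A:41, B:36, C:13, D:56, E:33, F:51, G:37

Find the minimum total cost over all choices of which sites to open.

114

Open {H1, H2}: assign each demand point to its cheapest open site.
  A→H1 12, B→H1 6, C→H1 6, D→H2 34, E→H2 12, F→H1 24, G→H1 10
  haulage cost 104, fixed 10 → total 114.
Compare {H1, H2, H3}: haulage cost 104 + fixed 19 = 123.
Compare {H1, H3}: haulage cost 138 + fixed 15 = 153.
Compare {H1}: haulage cost 150 + fixed 6 = 156.
All other subsets cost ≥ 123. Minimum total cost: 114.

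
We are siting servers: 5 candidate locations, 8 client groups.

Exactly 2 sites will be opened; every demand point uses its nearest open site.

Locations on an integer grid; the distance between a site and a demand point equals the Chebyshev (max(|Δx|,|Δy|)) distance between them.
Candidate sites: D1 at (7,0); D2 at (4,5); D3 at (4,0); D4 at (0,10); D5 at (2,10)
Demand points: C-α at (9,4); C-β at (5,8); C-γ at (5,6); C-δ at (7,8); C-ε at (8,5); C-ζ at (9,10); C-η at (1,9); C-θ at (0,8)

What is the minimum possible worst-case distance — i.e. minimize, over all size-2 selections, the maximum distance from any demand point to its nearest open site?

Open {D1, D2}.
  Farthest demand point is C-ζ at distance 5 (to D2); all others are ≤ 5.
With {D2, D3} the worst case is 5.
With {D2, D4} the worst case is 5.
No size-2 selection achieves below 5.

5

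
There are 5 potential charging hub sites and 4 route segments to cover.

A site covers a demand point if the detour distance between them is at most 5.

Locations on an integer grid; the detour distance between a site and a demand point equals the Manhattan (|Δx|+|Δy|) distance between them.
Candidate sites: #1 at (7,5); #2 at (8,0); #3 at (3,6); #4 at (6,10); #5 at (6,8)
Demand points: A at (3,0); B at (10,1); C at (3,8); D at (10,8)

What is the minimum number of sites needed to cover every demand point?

Coverage sets (demand points within 5 of each site):
  #1: {}
  #2: {A, B}
  #3: {C}
  #4: {C}
  #5: {C, D}
No single site covers all 4 demand points.
But {#2, #5} covers everything, so the minimum is 2.

2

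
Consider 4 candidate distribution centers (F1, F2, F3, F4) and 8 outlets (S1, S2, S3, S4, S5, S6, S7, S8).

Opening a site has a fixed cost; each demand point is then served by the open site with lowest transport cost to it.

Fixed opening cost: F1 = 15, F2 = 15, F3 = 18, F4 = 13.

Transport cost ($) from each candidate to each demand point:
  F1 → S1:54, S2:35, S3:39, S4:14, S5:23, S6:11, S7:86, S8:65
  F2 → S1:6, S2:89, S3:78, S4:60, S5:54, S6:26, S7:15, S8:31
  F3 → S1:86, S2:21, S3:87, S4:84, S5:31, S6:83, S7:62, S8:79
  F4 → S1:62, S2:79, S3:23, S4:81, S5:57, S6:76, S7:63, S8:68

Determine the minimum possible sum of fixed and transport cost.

201

Open {F1, F2, F4}: assign each demand point to its cheapest open site.
  S1→F2 6, S2→F1 35, S3→F4 23, S4→F1 14, S5→F1 23, S6→F1 11, S7→F2 15, S8→F2 31
  transport cost 158, fixed 43 → total 201.
Compare {F1, F2}: transport cost 174 + fixed 30 = 204.
Compare {F1, F2, F3, F4}: transport cost 144 + fixed 61 = 205.
Compare {F1, F2, F3}: transport cost 160 + fixed 48 = 208.
All other subsets cost ≥ 204. Minimum total cost: 201.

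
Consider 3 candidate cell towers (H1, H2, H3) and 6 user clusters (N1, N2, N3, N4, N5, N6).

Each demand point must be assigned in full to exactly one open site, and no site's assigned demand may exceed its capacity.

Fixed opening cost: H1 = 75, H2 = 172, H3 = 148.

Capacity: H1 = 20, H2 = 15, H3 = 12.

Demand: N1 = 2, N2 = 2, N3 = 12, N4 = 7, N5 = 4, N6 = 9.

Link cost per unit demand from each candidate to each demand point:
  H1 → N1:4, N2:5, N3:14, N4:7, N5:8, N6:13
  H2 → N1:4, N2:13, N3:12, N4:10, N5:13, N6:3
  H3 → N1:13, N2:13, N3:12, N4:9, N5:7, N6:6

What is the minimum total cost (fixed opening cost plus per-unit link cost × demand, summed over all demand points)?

665

Open {H1, H2, H3}; cheapest assignment that respects the capacities:
  H1 (cap 20, load 15): N1, N2, N4, N5 — cost 2×4 + 2×5 + 7×7 + 4×8 = 99
  H2 (cap 15, load 9): N6 — cost 9×3 = 27
  H3 (cap 12, load 12): N3 — cost 12×12 = 144
  Shipping 270, fixed 395 → total 665.
  Any other capacity-feasible assignment to {H1, H2, H3} ships for at least 270.
Total demand is 36 and no other set of sites has combined capacity ≥ 36, so {H1, H2, H3} is the only feasible choice of open sites. Minimum: 665.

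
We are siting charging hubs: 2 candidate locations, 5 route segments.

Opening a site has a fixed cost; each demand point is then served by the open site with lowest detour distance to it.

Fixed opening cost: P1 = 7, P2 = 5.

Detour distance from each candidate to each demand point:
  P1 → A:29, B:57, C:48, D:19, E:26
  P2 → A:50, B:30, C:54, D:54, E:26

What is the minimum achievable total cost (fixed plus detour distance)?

164

Open {P1, P2}: assign each demand point to its cheapest open site.
  A→P1 29, B→P2 30, C→P1 48, D→P1 19, E→P1 26
  detour distance 152, fixed 12 → total 164.
Compare {P1}: detour distance 179 + fixed 7 = 186.
Compare {P2}: detour distance 214 + fixed 5 = 219.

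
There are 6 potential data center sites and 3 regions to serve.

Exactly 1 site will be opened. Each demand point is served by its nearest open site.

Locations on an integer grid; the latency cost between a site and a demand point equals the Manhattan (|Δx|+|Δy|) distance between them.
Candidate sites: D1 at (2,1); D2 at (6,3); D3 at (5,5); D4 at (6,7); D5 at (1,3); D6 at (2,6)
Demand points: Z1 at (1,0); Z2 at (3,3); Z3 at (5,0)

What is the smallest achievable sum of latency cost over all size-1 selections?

Open {D1}.
  Z1→D1 2, Z2→D1 3, Z3→D1 4  ⇒ total 9.
Compare {D5}: total 12.
Compare {D2}: total 15.
No size-1 selection does better; minimum is 9.

9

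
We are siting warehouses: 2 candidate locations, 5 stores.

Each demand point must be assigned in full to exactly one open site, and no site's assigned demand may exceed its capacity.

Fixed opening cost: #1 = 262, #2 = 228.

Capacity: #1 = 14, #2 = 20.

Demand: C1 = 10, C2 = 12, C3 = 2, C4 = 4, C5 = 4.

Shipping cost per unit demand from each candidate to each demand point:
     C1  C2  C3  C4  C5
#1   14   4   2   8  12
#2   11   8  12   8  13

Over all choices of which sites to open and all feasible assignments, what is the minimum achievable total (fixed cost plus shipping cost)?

736

Open {#1, #2}; cheapest assignment that respects the capacities:
  #1 (cap 14, load 14): C2, C3 — cost 12×4 + 2×2 = 52
  #2 (cap 20, load 18): C1, C4, C5 — cost 10×11 + 4×8 + 4×13 = 194
  Shipping 246, fixed 490 → total 736.
  Any other capacity-feasible assignment to {#1, #2} ships for at least 246.
Total demand is 32 and no other set of sites has combined capacity ≥ 32, so {#1, #2} is the only feasible choice of open sites. Minimum: 736.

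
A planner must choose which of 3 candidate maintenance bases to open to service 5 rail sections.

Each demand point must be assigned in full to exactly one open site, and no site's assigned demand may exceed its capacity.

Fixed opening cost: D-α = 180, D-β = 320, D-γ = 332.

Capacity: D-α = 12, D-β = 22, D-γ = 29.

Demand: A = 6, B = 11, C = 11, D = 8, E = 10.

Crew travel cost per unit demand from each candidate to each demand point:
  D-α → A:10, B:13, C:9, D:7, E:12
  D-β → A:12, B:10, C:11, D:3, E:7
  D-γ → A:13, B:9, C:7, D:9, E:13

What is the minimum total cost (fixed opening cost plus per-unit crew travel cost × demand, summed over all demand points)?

Open {D-β, D-γ}; cheapest assignment that respects the capacities:
  D-β (cap 22, load 18): D, E — cost 8×3 + 10×7 = 94
  D-γ (cap 29, load 28): A, B, C — cost 6×13 + 11×9 + 11×7 = 254
  Shipping 348, fixed 652 → total 1000.
  Any other capacity-feasible assignment to {D-β, D-γ} ships for at least 348.
Compare {D-α, D-β, D-γ}: its best feasible assignment gives total 1162.
Every other set of open sites that can feasibly serve all demand totals ≥ 1162 even under its best assignment. Minimum: 1000.

1000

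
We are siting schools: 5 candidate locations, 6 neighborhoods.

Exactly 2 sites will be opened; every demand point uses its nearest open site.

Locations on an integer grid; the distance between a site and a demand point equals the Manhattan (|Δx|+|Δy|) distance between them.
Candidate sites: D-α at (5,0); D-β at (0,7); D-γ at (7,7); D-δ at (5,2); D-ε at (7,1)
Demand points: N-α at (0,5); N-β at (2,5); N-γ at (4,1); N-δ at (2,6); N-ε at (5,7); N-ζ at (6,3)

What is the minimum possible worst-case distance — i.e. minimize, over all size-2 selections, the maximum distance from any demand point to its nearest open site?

5

Open {D-α, D-β}.
  Farthest demand point is N-ε at distance 5 (to D-β); all others are ≤ 5.
With {D-β, D-δ} the worst case is 5.
With {D-β, D-ε} the worst case is 5.
No size-2 selection achieves below 5.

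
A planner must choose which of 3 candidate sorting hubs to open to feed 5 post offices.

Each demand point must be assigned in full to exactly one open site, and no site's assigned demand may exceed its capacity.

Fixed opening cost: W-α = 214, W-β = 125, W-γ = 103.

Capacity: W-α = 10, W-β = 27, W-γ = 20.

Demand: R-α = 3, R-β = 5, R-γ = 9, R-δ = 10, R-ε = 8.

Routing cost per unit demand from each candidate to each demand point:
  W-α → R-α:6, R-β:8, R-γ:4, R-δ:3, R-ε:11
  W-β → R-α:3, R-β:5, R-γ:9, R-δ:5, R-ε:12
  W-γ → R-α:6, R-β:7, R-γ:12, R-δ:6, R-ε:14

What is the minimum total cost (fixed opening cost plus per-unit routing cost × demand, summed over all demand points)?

499

Open {W-β, W-γ}; cheapest assignment that respects the capacities:
  W-β (cap 27, load 25): R-α, R-β, R-γ, R-ε — cost 3×3 + 5×5 + 9×9 + 8×12 = 211
  W-γ (cap 20, load 10): R-δ — cost 10×6 = 60
  Shipping 271, fixed 228 → total 499.
  Any other capacity-feasible assignment to {W-β, W-γ} ships for at least 271.
Compare {W-α, W-β}: its best feasible assignment gives total 555.
Compare {W-α, W-β, W-γ}: its best feasible assignment gives total 658.
Every other set of open sites that can feasibly serve all demand totals ≥ 555 even under its best assignment. Minimum: 499.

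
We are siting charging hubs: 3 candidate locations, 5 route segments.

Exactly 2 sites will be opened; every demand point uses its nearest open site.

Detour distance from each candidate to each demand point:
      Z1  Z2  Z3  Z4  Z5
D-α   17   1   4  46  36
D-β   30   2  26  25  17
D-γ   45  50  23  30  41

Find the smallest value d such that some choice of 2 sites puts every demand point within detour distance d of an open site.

Open {D-α, D-β}.
  Farthest demand point is Z4 at detour distance 25 (to D-β); all others are ≤ 25.
With {D-β, D-γ} the worst case is 30.
With {D-α, D-γ} the worst case is 36.
No size-2 selection achieves below 25.

25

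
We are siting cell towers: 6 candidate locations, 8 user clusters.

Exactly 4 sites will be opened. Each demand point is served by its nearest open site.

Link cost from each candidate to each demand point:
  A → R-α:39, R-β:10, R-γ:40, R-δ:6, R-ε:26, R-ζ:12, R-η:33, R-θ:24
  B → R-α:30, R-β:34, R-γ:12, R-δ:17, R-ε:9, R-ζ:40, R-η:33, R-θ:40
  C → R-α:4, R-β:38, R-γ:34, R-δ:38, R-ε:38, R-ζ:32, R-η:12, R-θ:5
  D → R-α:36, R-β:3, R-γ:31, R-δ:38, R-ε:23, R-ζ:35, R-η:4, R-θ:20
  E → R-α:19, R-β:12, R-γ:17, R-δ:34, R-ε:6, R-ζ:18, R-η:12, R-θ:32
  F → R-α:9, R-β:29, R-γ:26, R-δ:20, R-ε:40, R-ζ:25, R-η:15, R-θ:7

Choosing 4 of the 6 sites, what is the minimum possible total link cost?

Open {A, B, C, D}.
  R-α→C 4, R-β→D 3, R-γ→B 12, R-δ→A 6, R-ε→B 9, R-ζ→A 12, R-η→D 4, R-θ→C 5  ⇒ total 55.
Compare {A, C, D, E}: total 57.
Compare {A, B, D, F}: total 62.
No size-4 selection does better; minimum is 55.

55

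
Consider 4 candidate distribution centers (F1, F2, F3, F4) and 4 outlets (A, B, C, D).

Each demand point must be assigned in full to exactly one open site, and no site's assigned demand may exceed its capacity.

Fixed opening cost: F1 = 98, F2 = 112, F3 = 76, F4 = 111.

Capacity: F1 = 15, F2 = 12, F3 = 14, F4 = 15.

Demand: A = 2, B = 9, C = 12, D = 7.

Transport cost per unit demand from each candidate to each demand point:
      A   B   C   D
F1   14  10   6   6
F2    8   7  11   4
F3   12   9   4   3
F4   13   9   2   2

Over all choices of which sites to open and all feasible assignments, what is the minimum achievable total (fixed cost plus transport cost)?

423

Open {F2, F3, F4}; cheapest assignment that respects the capacities:
  F2 (cap 12, load 11): A, B — cost 2×8 + 9×7 = 79
  F3 (cap 14, load 7): D — cost 7×3 = 21
  F4 (cap 15, load 12): C — cost 12×2 = 24
  Shipping 124, fixed 299 → total 423.
  Any other capacity-feasible assignment to {F2, F3, F4} ships for at least 124.
Compare {F1, F3, F4}: its best feasible assignment gives total 444.
Compare {F1, F2, F3}: its best feasible assignment gives total 455.
Every other set of open sites that can feasibly serve all demand totals ≥ 444 even under its best assignment. Minimum: 423.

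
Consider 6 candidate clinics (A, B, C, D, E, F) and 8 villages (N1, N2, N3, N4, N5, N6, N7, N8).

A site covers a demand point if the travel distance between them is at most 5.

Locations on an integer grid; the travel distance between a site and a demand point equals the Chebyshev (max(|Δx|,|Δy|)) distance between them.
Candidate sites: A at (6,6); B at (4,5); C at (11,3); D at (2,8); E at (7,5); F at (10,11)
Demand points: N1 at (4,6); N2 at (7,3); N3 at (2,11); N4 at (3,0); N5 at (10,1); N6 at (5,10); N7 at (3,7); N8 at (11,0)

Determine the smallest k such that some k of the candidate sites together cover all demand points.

Coverage sets (demand points within 5 of each site):
  A: {N1, N2, N3, N5, N6, N7}
  B: {N1, N2, N4, N6, N7}
  C: {N2, N5, N8}
  D: {N1, N2, N3, N6, N7}
  E: {N1, N2, N4, N5, N6, N7, N8}
  F: {N6}
No single site covers all 8 demand points.
But {A, E} covers everything, so the minimum is 2.

2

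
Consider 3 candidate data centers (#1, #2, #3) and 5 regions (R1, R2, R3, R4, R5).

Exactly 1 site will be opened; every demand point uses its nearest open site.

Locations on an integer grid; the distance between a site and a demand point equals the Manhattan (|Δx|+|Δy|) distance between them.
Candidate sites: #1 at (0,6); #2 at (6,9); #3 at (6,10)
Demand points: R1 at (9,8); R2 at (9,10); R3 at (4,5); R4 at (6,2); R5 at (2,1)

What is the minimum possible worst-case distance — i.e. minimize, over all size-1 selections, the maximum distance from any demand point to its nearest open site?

12

Open {#2}.
  Farthest demand point is R5 at distance 12 (to #2); all others are ≤ 12.
With {#1} the worst case is 13.
With {#3} the worst case is 13.
No size-1 selection achieves below 12.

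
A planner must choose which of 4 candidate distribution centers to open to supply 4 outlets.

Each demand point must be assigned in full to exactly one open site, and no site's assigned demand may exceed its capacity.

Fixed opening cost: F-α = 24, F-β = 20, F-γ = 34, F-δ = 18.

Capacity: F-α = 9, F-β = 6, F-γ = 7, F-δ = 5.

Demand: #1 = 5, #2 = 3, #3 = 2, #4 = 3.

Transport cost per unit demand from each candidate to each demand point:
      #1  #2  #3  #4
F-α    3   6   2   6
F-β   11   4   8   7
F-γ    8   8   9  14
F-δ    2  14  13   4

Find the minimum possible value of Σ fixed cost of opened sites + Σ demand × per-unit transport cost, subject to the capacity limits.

Open {F-α, F-δ}; cheapest assignment that respects the capacities:
  F-α (cap 9, load 8): #2, #3, #4 — cost 3×6 + 2×2 + 3×6 = 40
  F-δ (cap 5, load 5): #1 — cost 5×2 = 10
  Shipping 50, fixed 42 → total 92.
  Any other capacity-feasible assignment to {F-α, F-δ} ships for at least 50.
Compare {F-α, F-β}: its best feasible assignment gives total 96.
Compare {F-α, F-β, F-δ}: its best feasible assignment gives total 105.
Every other set of open sites that can feasibly serve all demand totals ≥ 96 even under its best assignment. Minimum: 92.

92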